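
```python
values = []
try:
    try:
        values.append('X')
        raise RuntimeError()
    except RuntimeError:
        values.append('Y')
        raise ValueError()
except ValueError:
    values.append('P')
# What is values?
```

Step-by-step execution trace:
1. Inner try: `values.append('X')` → values = ['X'].
2. `raise RuntimeError()` raises RuntimeError.
3. Inner `except RuntimeError` matches → `values.append('Y')` → values = ['X', 'Y'].
4. `raise ValueError()` raises ValueError; propagates to outer try.
5. Outer `except ValueError` matches → `values.append('P')` → values = ['X', 'Y', 'P'].
Result: ['X', 'Y', 'P']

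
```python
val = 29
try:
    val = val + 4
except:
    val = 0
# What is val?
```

Step-by-step execution trace:
1. val starts at 29.
2. try: `val = val + 4` → val = 33. No exception raised.
3. `except` is skipped.
Result: 33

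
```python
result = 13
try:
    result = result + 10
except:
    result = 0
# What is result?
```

Step-by-step execution trace:
1. result starts at 13.
2. try: `result = result + 10` → result = 23. No exception raised.
3. `except` is skipped.
Result: 23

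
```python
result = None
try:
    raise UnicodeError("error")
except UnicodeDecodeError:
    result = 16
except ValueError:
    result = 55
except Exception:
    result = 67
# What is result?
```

Step-by-step execution trace:
1. `raise UnicodeError(...)` raises UnicodeError.
2. `except UnicodeDecodeError` does not match (UnicodeError is not a subclass of UnicodeDecodeError); skipped.
3. `except ValueError` matches (UnicodeError is a subclass of ValueError) → result = 55.
4. `except Exception` is not reached.
Result: 55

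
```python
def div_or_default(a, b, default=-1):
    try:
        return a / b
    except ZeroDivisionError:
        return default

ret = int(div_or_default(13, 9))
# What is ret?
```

Step-by-step execution trace:
1. `div_or_default(13, 9)` enters try: `return 13 / 9` → returns 1.4444444444444444. No exception raised.
2. `except ZeroDivisionError` is skipped.
3. `int(1.4444444444444444)` → 1 → ret = 1.
Result: 1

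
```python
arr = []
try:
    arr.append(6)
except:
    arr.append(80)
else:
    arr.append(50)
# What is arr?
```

Step-by-step execution trace:
1. try: `arr.append(6)` → arr = [6]. No exception raised.
2. `except` is skipped.
3. `else` runs (try completed without exception): `arr.append(50)` → arr = [6, 50].
Result: [6, 50]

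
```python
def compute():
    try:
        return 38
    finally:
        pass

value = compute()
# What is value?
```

Step-by-step execution trace:
1. `compute()` enters try: `return 38` sets pending return value 38.
2. Before returning, `finally: pass` runs (no effect).
3. compute() returns 38 → value = 38.
Result: 38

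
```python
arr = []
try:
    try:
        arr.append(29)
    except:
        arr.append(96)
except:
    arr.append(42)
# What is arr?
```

Step-by-step execution trace:
1. Inner try: `arr.append(29)` → arr = [29]. No exception raised.
2. Inner `except` is skipped.
3. Inner try completes normally; outer `except` is skipped.
Result: [29]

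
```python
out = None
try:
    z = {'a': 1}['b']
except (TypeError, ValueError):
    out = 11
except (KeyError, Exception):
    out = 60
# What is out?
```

Step-by-step execution trace:
1. `z = {'a': 1}['b']` raises KeyError.
2. `except (TypeError, ValueError)` does not match KeyError; skipped.
3. `except (KeyError, Exception)` matches (KeyError is in the tuple) → out = 60.
Result: 60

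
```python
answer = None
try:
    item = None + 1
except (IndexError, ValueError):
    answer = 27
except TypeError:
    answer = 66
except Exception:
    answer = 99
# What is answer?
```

Step-by-step execution trace:
1. `item = None + 1` raises TypeError.
2. `except (IndexError, ValueError)` does not match TypeError; skipped.
3. `except TypeError` matches (exact type match) → answer = 66.
4. `except Exception` is not reached.
Result: 66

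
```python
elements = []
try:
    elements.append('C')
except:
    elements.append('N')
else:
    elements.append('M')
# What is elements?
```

Step-by-step execution trace:
1. try: `elements.append('C')` → elements = ['C']. No exception raised.
2. `except` is skipped.
3. `else` runs (try completed without exception): `elements.append('M')` → elements = ['C', 'M'].
Result: ['C', 'M']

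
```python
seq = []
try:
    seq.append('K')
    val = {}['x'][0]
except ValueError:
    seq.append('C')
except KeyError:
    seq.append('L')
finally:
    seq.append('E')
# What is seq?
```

Step-by-step execution trace:
1. try: `seq.append('K')` → seq = ['K'].
2. `val = {}['x'][0]` raises KeyError.
3. `except ValueError` does not match KeyError; skipped.
4. `except KeyError` matches → `seq.append('L')` → seq = ['K', 'L'].
5. finally always runs: `seq.append('E')` → seq = ['K', 'L', 'E'].
Result: ['K', 'L', 'E']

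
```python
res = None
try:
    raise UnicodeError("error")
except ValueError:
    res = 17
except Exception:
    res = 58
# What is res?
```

Step-by-step execution trace:
1. `raise UnicodeError(...)` raises UnicodeError.
2. `except ValueError` matches (UnicodeError is a subclass of ValueError) → res = 17.
3. `except Exception` is not reached.
Result: 17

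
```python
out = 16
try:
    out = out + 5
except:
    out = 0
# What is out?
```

Step-by-step execution trace:
1. out starts at 16.
2. try: `out = out + 5` → out = 21. No exception raised.
3. `except` is skipped.
Result: 21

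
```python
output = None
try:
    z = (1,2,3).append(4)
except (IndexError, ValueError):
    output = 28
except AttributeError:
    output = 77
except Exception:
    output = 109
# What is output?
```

Step-by-step execution trace:
1. `z = (1,2,3).append(4)` raises AttributeError.
2. `except (IndexError, ValueError)` does not match AttributeError; skipped.
3. `except AttributeError` matches (exact type match) → output = 77.
4. `except Exception` is not reached.
Result: 77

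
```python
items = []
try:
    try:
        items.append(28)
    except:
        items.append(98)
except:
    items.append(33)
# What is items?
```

Step-by-step execution trace:
1. Inner try: `items.append(28)` → items = [28]. No exception raised.
2. Inner `except` is skipped.
3. Inner try completes normally; outer `except` is skipped.
Result: [28]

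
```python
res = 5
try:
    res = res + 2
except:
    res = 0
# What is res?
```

Step-by-step execution trace:
1. res starts at 5.
2. try: `res = res + 2` → res = 7. No exception raised.
3. `except` is skipped.
Result: 7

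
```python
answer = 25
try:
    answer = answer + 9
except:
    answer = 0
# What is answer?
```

Step-by-step execution trace:
1. answer starts at 25.
2. try: `answer = answer + 9` → answer = 34. No exception raised.
3. `except` is skipped.
Result: 34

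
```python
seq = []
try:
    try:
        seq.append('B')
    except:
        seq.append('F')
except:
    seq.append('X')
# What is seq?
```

Step-by-step execution trace:
1. Inner try: `seq.append('B')` → seq = ['B']. No exception raised.
2. Inner `except` is skipped.
3. Inner try completes normally; outer `except` is skipped.
Result: ['B']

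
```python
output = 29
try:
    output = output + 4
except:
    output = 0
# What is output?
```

Step-by-step execution trace:
1. output starts at 29.
2. try: `output = output + 4` → output = 33. No exception raised.
3. `except` is skipped.
Result: 33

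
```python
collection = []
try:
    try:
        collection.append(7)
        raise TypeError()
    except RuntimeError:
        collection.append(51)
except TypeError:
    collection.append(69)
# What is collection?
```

Step-by-step execution trace:
1. Inner try: `collection.append(7)` → collection = [7].
2. `raise TypeError()` raises TypeError.
3. Inner `except RuntimeError` does not match TypeError; exception propagates to outer try.
4. Outer `except TypeError` matches → `collection.append(69)` → collection = [7, 69].
Result: [7, 69]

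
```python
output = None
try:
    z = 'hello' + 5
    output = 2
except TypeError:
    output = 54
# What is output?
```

Step-by-step execution trace:
1. `z = 'hello' + 5` raises TypeError.
2. `output = 2` is not reached.
3. `except TypeError` matches → output = 54.
Result: 54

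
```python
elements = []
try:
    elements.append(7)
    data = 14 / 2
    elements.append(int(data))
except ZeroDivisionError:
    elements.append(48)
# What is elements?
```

Step-by-step execution trace:
1. try: `elements.append(7)` → elements = [7].
2. `data = 14 / 2` → data = 7.0. No exception raised.
3. `elements.append(int(data))` → elements = [7, 7].
4. `except ZeroDivisionError` is skipped (no exception was raised).
Result: [7, 7]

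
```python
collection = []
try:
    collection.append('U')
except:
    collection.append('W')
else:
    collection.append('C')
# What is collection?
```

Step-by-step execution trace:
1. try: `collection.append('U')` → collection = ['U']. No exception raised.
2. `except` is skipped.
3. `else` runs (try completed without exception): `collection.append('C')` → collection = ['U', 'C'].
Result: ['U', 'C']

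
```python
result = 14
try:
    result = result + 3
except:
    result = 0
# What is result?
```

Step-by-step execution trace:
1. result starts at 14.
2. try: `result = result + 3` → result = 17. No exception raised.
3. `except` is skipped.
Result: 17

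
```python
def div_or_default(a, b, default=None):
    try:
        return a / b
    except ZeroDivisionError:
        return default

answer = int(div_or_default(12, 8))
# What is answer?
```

Step-by-step execution trace:
1. `div_or_default(12, 8)` enters try: `return 12 / 8` → returns 1.5. No exception raised.
2. `except ZeroDivisionError` is skipped.
3. `int(1.5)` → 1 → answer = 1.
Result: 1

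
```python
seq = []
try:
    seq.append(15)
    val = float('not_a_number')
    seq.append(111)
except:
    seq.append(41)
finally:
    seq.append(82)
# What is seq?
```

Step-by-step execution trace:
1. try: `seq.append(15)` → seq = [15].
2. `val = float('not_a_number')` raises ValueError; `seq.append(111)` is not reached.
3. bare `except` matches → `seq.append(41)` → seq = [15, 41].
4. finally always runs: `seq.append(82)` → seq = [15, 41, 82].
Result: [15, 41, 82]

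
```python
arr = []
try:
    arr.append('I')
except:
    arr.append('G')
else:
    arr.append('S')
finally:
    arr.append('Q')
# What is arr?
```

Step-by-step execution trace:
1. try: `arr.append('I')` → arr = ['I']. No exception raised.
2. `except` is skipped.
3. `else` runs: `arr.append('S')` → arr = ['I', 'S'].
4. `finally` always runs: `arr.append('Q')` → arr = ['I', 'S', 'Q'].
Result: ['I', 'S', 'Q']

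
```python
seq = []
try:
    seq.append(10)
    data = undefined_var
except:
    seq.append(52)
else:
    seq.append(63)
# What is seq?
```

Step-by-step execution trace:
1. try: `seq.append(10)` → seq = [10].
2. `data = undefined_var` raises NameError.
3. bare `except` matches → `seq.append(52)` → seq = [10, 52].
4. `else` is skipped (an exception was raised).
Result: [10, 52]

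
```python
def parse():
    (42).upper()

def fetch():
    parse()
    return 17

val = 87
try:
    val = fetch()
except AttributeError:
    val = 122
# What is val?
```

Step-by-step execution trace:
1. val starts at 87.
2. try: `fetch()` calls `parse()`.
3. `parse()` evaluates `(42).upper()`, which raises AttributeError; it propagates through fetch (uncaught).
4. `return 17` in fetch is not reached; the assignment to val does not complete.
5. `except AttributeError` matches → val = 122.
Result: 122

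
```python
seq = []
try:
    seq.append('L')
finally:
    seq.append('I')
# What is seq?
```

Step-by-step execution trace:
1. try: `seq.append('L')` → seq = ['L'].
2. The try body completes without raising.
3. finally always runs: `seq.append('I')` → seq = ['L', 'I'].
Result: ['L', 'I']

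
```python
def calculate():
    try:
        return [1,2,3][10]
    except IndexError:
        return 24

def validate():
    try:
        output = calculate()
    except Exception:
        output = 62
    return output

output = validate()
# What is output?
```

Step-by-step execution trace:
1. `validate()` calls `calculate()`.
2. In calculate: `[1,2,3][10]` raises IndexError; `except IndexError` catches it → returns 24.
3. In validate: `output = calculate()` → output = 24. No exception reaches validate.
4. `except Exception` is skipped; validate returns 24.
5. output = 24.
Result: 24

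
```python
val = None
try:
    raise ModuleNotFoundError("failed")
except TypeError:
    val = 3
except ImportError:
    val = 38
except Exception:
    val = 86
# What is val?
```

Step-by-step execution trace:
1. `raise ModuleNotFoundError(...)` raises ModuleNotFoundError.
2. `except TypeError` does not match (ModuleNotFoundError is not a subclass of TypeError); skipped.
3. `except ImportError` matches (ModuleNotFoundError is a subclass of ImportError) → val = 38.
4. `except Exception` is not reached.
Result: 38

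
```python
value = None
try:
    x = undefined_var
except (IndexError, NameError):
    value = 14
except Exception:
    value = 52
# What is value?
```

Step-by-step execution trace:
1. `x = undefined_var` raises NameError.
2. `except (IndexError, NameError)` matches (NameError is in the tuple) → value = 14.
3. `except Exception` is not reached.
Result: 14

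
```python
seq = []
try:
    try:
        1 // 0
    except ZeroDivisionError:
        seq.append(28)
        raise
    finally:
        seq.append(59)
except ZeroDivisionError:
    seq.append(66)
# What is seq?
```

Step-by-step execution trace:
1. Inner try: `1 // 0` raises ZeroDivisionError.
2. Inner `except ZeroDivisionError` matches → `seq.append(28)` → seq = [28].
3. bare `raise` re-raises ZeroDivisionError.
4. Inner `finally` runs during unwinding: `seq.append(59)` → seq = [28, 59].
5. Outer `except ZeroDivisionError` matches → `seq.append(66)` → seq = [28, 59, 66].
Result: [28, 59, 66]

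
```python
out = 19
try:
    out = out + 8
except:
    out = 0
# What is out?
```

Step-by-step execution trace:
1. out starts at 19.
2. try: `out = out + 8` → out = 27. No exception raised.
3. `except` is skipped.
Result: 27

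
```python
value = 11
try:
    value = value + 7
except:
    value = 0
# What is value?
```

Step-by-step execution trace:
1. value starts at 11.
2. try: `value = value + 7` → value = 18. No exception raised.
3. `except` is skipped.
Result: 18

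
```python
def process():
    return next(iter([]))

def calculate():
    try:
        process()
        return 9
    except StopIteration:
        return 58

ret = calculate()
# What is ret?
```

Step-by-step execution trace:
1. `calculate()` calls `process()`.
2. `process()` evaluates `next(iter([]))`, which raises StopIteration; it propagates to the caller.
3. `return 9` is not reached.
4. `except StopIteration` in calculate matches → returns 58.
5. ret = 58.
Result: 58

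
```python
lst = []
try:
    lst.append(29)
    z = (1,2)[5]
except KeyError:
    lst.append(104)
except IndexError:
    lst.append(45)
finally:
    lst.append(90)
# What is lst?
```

Step-by-step execution trace:
1. try: `lst.append(29)` → lst = [29].
2. `z = (1,2)[5]` raises IndexError.
3. `except KeyError` does not match IndexError; skipped.
4. `except IndexError` matches → `lst.append(45)` → lst = [29, 45].
5. finally always runs: `lst.append(90)` → lst = [29, 45, 90].
Result: [29, 45, 90]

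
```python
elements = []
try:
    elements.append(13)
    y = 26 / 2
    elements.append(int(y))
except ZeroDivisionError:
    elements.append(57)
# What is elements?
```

Step-by-step execution trace:
1. try: `elements.append(13)` → elements = [13].
2. `y = 26 / 2` → y = 13.0. No exception raised.
3. `elements.append(int(y))` → elements = [13, 13].
4. `except ZeroDivisionError` is skipped (no exception was raised).
Result: [13, 13]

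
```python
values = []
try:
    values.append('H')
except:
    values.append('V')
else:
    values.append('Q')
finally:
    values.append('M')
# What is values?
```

Step-by-step execution trace:
1. try: `values.append('H')` → values = ['H']. No exception raised.
2. `except` is skipped.
3. `else` runs: `values.append('Q')` → values = ['H', 'Q'].
4. `finally` always runs: `values.append('M')` → values = ['H', 'Q', 'M'].
Result: ['H', 'Q', 'M']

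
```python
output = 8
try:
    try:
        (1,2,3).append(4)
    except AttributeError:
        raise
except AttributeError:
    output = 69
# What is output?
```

Step-by-step execution trace:
1. Inner try: `(1,2,3).append(4)` raises AttributeError.
2. Inner `except AttributeError` matches; bare `raise` re-raises the same AttributeError.
3. Outer `except AttributeError` matches → output = 69.
Result: 69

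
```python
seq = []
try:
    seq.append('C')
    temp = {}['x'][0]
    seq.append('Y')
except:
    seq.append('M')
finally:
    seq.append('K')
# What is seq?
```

Step-by-step execution trace:
1. try: `seq.append('C')` → seq = ['C'].
2. `temp = {}['x'][0]` raises KeyError; `seq.append('Y')` is not reached.
3. bare `except` matches → `seq.append('M')` → seq = ['C', 'M'].
4. finally always runs: `seq.append('K')` → seq = ['C', 'M', 'K'].
Result: ['C', 'M', 'K']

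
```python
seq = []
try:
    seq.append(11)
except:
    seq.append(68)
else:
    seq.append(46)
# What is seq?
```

Step-by-step execution trace:
1. try: `seq.append(11)` → seq = [11]. No exception raised.
2. `except` is skipped.
3. `else` runs (try completed without exception): `seq.append(46)` → seq = [11, 46].
Result: [11, 46]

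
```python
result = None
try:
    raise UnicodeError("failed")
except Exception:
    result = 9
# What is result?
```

Step-by-step execution trace:
1. `raise UnicodeError(...)` raises UnicodeError.
2. `except Exception` matches (UnicodeError is a subclass of Exception) → result = 9.
Result: 9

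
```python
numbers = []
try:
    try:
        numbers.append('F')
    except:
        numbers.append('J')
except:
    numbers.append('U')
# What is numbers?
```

Step-by-step execution trace:
1. Inner try: `numbers.append('F')` → numbers = ['F']. No exception raised.
2. Inner `except` is skipped.
3. Inner try completes normally; outer `except` is skipped.
Result: ['F']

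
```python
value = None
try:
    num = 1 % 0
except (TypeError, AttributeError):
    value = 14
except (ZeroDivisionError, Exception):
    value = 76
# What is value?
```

Step-by-step execution trace:
1. `num = 1 % 0` raises ZeroDivisionError.
2. `except (TypeError, AttributeError)` does not match ZeroDivisionError; skipped.
3. `except (ZeroDivisionError, Exception)` matches (ZeroDivisionError is in the tuple) → value = 76.
Result: 76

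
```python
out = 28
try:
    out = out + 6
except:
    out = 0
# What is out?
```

Step-by-step execution trace:
1. out starts at 28.
2. try: `out = out + 6` → out = 34. No exception raised.
3. `except` is skipped.
Result: 34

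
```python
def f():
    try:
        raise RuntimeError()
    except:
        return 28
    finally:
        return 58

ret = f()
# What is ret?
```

Step-by-step execution trace:
1. `f()` enters try: `raise RuntimeError()` raises RuntimeError.
2. bare `except` matches → `return 28` sets pending return value 28.
3. Before returning, `finally: return 58` runs and overrides the pending return.
4. f() returns 58 → ret = 58.
Result: 58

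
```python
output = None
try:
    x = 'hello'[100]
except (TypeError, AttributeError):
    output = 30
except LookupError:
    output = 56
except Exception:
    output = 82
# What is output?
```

Step-by-step execution trace:
1. `x = 'hello'[100]` raises IndexError.
2. `except (TypeError, AttributeError)` does not match IndexError; skipped.
3. `except LookupError` matches (IndexError is a subclass of LookupError) → output = 56.
4. `except Exception` is not reached.
Result: 56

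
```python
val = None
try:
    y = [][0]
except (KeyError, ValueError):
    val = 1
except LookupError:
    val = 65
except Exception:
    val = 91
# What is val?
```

Step-by-step execution trace:
1. `y = [][0]` raises IndexError.
2. `except (KeyError, ValueError)` does not match IndexError; skipped.
3. `except LookupError` matches (IndexError is a subclass of LookupError) → val = 65.
4. `except Exception` is not reached.
Result: 65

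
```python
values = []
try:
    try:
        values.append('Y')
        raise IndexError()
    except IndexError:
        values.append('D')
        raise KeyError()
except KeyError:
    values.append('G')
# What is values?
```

Step-by-step execution trace:
1. Inner try: `values.append('Y')` → values = ['Y'].
2. `raise IndexError()` raises IndexError.
3. Inner `except IndexError` matches → `values.append('D')` → values = ['Y', 'D'].
4. `raise KeyError()` raises KeyError; propagates to outer try.
5. Outer `except KeyError` matches → `values.append('G')` → values = ['Y', 'D', 'G'].
Result: ['Y', 'D', 'G']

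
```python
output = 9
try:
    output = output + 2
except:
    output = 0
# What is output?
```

Step-by-step execution trace:
1. output starts at 9.
2. try: `output = output + 2` → output = 11. No exception raised.
3. `except` is skipped.
Result: 11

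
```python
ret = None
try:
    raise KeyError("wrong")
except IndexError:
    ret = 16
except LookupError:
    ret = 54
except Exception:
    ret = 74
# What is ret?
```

Step-by-step execution trace:
1. `raise KeyError(...)` raises KeyError.
2. `except IndexError` does not match (KeyError is not a subclass of IndexError); skipped.
3. `except LookupError` matches (KeyError is a subclass of LookupError) → ret = 54.
4. `except Exception` is not reached.
Result: 54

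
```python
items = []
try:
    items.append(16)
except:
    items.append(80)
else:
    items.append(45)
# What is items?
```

Step-by-step execution trace:
1. try: `items.append(16)` → items = [16]. No exception raised.
2. `except` is skipped.
3. `else` runs (try completed without exception): `items.append(45)` → items = [16, 45].
Result: [16, 45]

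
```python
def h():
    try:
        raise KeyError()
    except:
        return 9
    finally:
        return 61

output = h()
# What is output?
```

Step-by-step execution trace:
1. `h()` enters try: `raise KeyError()` raises KeyError.
2. bare `except` matches → `return 9` sets pending return value 9.
3. Before returning, `finally: return 61` runs and overrides the pending return.
4. h() returns 61 → output = 61.
Result: 61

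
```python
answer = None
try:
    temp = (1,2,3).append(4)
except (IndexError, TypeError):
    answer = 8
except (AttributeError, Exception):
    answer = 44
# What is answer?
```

Step-by-step execution trace:
1. `temp = (1,2,3).append(4)` raises AttributeError.
2. `except (IndexError, TypeError)` does not match AttributeError; skipped.
3. `except (AttributeError, Exception)` matches (AttributeError is in the tuple) → answer = 44.
Result: 44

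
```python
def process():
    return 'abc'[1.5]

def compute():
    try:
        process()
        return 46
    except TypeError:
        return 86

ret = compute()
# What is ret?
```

Step-by-step execution trace:
1. `compute()` calls `process()`.
2. `process()` evaluates `'abc'[1.5]`, which raises TypeError; it propagates to the caller.
3. `return 46` is not reached.
4. `except TypeError` in compute matches → returns 86.
5. ret = 86.
Result: 86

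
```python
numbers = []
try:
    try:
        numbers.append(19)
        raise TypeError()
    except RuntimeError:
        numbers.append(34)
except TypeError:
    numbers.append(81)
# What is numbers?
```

Step-by-step execution trace:
1. Inner try: `numbers.append(19)` → numbers = [19].
2. `raise TypeError()` raises TypeError.
3. Inner `except RuntimeError` does not match TypeError; exception propagates to outer try.
4. Outer `except TypeError` matches → `numbers.append(81)` → numbers = [19, 81].
Result: [19, 81]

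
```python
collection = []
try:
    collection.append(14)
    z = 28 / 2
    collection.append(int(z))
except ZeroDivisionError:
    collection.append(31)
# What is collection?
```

Step-by-step execution trace:
1. try: `collection.append(14)` → collection = [14].
2. `z = 28 / 2` → z = 14.0. No exception raised.
3. `collection.append(int(z))` → collection = [14, 14].
4. `except ZeroDivisionError` is skipped (no exception was raised).
Result: [14, 14]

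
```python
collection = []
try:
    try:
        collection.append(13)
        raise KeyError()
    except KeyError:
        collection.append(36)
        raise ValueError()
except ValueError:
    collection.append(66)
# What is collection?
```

Step-by-step execution trace:
1. Inner try: `collection.append(13)` → collection = [13].
2. `raise KeyError()` raises KeyError.
3. Inner `except KeyError` matches → `collection.append(36)` → collection = [13, 36].
4. `raise ValueError()` raises ValueError; propagates to outer try.
5. Outer `except ValueError` matches → `collection.append(66)` → collection = [13, 36, 66].
Result: [13, 36, 66]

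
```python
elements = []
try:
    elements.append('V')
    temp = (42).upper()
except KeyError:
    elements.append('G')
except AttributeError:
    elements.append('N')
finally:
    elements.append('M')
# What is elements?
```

Step-by-step execution trace:
1. try: `elements.append('V')` → elements = ['V'].
2. `temp = (42).upper()` raises AttributeError.
3. `except KeyError` does not match AttributeError; skipped.
4. `except AttributeError` matches → `elements.append('N')` → elements = ['V', 'N'].
5. finally always runs: `elements.append('M')` → elements = ['V', 'N', 'M'].
Result: ['V', 'N', 'M']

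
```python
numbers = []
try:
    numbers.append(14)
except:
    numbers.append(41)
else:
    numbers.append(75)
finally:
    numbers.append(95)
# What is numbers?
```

Step-by-step execution trace:
1. try: `numbers.append(14)` → numbers = [14]. No exception raised.
2. `except` is skipped.
3. `else` runs: `numbers.append(75)` → numbers = [14, 75].
4. `finally` always runs: `numbers.append(95)` → numbers = [14, 75, 95].
Result: [14, 75, 95]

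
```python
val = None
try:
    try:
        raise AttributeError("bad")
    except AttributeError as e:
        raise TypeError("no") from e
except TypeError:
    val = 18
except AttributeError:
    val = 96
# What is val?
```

Step-by-step execution trace:
1. Inner try raises AttributeError; inner `except AttributeError as e` catches it.
2. `raise TypeError(...) from e` raises TypeError (AttributeError is attached as __cause__, but only TypeError is active).
3. Outer `except TypeError` matches → val = 18.
4. `except AttributeError` is not reached.
Result: 18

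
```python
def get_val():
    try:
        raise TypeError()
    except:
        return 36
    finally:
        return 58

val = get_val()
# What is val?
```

Step-by-step execution trace:
1. `get_val()` enters try: `raise TypeError()` raises TypeError.
2. bare `except` matches → `return 36` sets pending return value 36.
3. Before returning, `finally: return 58` runs and overrides the pending return.
4. get_val() returns 58 → val = 58.
Result: 58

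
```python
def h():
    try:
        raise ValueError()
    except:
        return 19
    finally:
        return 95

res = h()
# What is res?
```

Step-by-step execution trace:
1. `h()` enters try: `raise ValueError()` raises ValueError.
2. bare `except` matches → `return 19` sets pending return value 19.
3. Before returning, `finally: return 95` runs and overrides the pending return.
4. h() returns 95 → res = 95.
Result: 95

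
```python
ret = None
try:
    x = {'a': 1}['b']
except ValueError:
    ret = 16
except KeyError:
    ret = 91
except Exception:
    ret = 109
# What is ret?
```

Step-by-step execution trace:
1. `x = {'a': 1}['b']` raises KeyError.
2. `except ValueError` does not match KeyError; skipped.
3. `except KeyError` matches → ret = 91.
4. Remaining except clauses are skipped.
Result: 91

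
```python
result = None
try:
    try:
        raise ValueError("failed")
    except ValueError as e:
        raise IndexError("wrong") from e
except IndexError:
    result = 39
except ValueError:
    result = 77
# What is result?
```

Step-by-step execution trace:
1. Inner try raises ValueError; inner `except ValueError as e` catches it.
2. `raise IndexError(...) from e` raises IndexError (ValueError is attached as __cause__, but only IndexError is active).
3. Outer `except IndexError` matches → result = 39.
4. `except ValueError` is not reached.
Result: 39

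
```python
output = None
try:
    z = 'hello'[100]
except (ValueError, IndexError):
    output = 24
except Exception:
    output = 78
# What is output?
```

Step-by-step execution trace:
1. `z = 'hello'[100]` raises IndexError.
2. `except (ValueError, IndexError)` matches (IndexError is in the tuple) → output = 24.
3. `except Exception` is not reached.
Result: 24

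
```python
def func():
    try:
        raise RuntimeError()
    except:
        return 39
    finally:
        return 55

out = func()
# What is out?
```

Step-by-step execution trace:
1. `func()` enters try: `raise RuntimeError()` raises RuntimeError.
2. bare `except` matches → `return 39` sets pending return value 39.
3. Before returning, `finally: return 55` runs and overrides the pending return.
4. func() returns 55 → out = 55.
Result: 55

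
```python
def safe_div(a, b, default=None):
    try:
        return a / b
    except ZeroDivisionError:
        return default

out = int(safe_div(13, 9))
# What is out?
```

Step-by-step execution trace:
1. `safe_div(13, 9)` enters try: `return 13 / 9` → returns 1.4444444444444444. No exception raised.
2. `except ZeroDivisionError` is skipped.
3. `int(1.4444444444444444)` → 1 → out = 1.
Result: 1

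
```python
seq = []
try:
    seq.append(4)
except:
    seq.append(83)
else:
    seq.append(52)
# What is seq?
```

Step-by-step execution trace:
1. try: `seq.append(4)` → seq = [4]. No exception raised.
2. `except` is skipped.
3. `else` runs (try completed without exception): `seq.append(52)` → seq = [4, 52].
Result: [4, 52]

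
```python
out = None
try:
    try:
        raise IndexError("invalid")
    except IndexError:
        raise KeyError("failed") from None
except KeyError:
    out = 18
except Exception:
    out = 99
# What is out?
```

Step-by-step execution trace:
1. Inner try raises IndexError; inner `except IndexError` catches it.
2. `raise KeyError(...) from None` raises KeyError (from None suppresses __context__, but the active exception is still KeyError).
3. Outer `except KeyError` matches → out = 18.
4. `except Exception` is not reached.
Result: 18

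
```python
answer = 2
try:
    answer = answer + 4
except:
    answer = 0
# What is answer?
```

Step-by-step execution trace:
1. answer starts at 2.
2. try: `answer = answer + 4` → answer = 6. No exception raised.
3. `except` is skipped.
Result: 6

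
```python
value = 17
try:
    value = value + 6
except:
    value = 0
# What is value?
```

Step-by-step execution trace:
1. value starts at 17.
2. try: `value = value + 6` → value = 23. No exception raised.
3. `except` is skipped.
Result: 23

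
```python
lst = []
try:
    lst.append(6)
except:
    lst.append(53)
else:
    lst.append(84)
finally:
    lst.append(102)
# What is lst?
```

Step-by-step execution trace:
1. try: `lst.append(6)` → lst = [6]. No exception raised.
2. `except` is skipped.
3. `else` runs: `lst.append(84)` → lst = [6, 84].
4. `finally` always runs: `lst.append(102)` → lst = [6, 84, 102].
Result: [6, 84, 102]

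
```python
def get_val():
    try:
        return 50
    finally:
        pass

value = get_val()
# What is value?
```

Step-by-step execution trace:
1. `get_val()` enters try: `return 50` sets pending return value 50.
2. Before returning, `finally: pass` runs (no effect).
3. get_val() returns 50 → value = 50.
Result: 50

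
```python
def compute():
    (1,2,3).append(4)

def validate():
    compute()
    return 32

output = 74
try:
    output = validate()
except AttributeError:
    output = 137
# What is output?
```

Step-by-step execution trace:
1. output starts at 74.
2. try: `validate()` calls `compute()`.
3. `compute()` evaluates `(1,2,3).append(4)`, which raises AttributeError; it propagates through validate (uncaught).
4. `return 32` in validate is not reached; the assignment to output does not complete.
5. `except AttributeError` matches → output = 137.
Result: 137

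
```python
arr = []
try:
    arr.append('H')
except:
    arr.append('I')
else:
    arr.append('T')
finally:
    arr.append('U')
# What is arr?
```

Step-by-step execution trace:
1. try: `arr.append('H')` → arr = ['H']. No exception raised.
2. `except` is skipped.
3. `else` runs: `arr.append('T')` → arr = ['H', 'T'].
4. `finally` always runs: `arr.append('U')` → arr = ['H', 'T', 'U'].
Result: ['H', 'T', 'U']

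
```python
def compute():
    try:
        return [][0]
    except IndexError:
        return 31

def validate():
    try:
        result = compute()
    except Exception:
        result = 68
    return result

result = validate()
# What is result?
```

Step-by-step execution trace:
1. `validate()` calls `compute()`.
2. In compute: `[][0]` raises IndexError; `except IndexError` catches it → returns 31.
3. In validate: `result = compute()` → result = 31. No exception reaches validate.
4. `except Exception` is skipped; validate returns 31.
5. result = 31.
Result: 31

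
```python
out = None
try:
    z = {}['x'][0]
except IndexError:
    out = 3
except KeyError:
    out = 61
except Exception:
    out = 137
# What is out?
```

Step-by-step execution trace:
1. `z = {}['x'][0]` raises KeyError.
2. `except IndexError` does not match KeyError; skipped.
3. `except KeyError` matches → out = 61.
4. Remaining except clauses are skipped.
Result: 61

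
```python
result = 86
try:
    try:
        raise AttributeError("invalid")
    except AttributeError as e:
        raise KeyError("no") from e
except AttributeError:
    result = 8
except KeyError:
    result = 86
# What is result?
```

Step-by-step execution trace:
1. Inner try raises AttributeError; inner `except AttributeError as e` catches it.
2. `raise KeyError(...) from e` raises KeyError (AttributeError is attached as __cause__, but only KeyError is active).
3. Outer `except AttributeError` does not match KeyError; skipped.
4. Outer `except KeyError` matches → result = 86.
Result: 86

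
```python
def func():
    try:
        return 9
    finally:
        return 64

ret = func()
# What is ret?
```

Step-by-step execution trace:
1. `func()` enters try: `return 9` sets pending return value 9.
2. Before returning, `finally: return 64` runs and overrides the pending return.
3. func() returns 64 → ret = 64.
Result: 64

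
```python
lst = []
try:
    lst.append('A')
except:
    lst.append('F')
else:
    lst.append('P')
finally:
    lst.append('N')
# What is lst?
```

Step-by-step execution trace:
1. try: `lst.append('A')` → lst = ['A']. No exception raised.
2. `except` is skipped.
3. `else` runs: `lst.append('P')` → lst = ['A', 'P'].
4. `finally` always runs: `lst.append('N')` → lst = ['A', 'P', 'N'].
Result: ['A', 'P', 'N']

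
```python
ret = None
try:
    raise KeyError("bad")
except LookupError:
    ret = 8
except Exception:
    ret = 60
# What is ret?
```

Step-by-step execution trace:
1. `raise KeyError(...)` raises KeyError.
2. `except LookupError` matches (KeyError is a subclass of LookupError) → ret = 8.
3. `except Exception` is not reached.
Result: 8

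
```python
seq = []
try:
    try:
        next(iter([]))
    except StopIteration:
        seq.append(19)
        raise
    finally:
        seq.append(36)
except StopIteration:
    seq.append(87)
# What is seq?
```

Step-by-step execution trace:
1. Inner try: `next(iter([]))` raises StopIteration.
2. Inner `except StopIteration` matches → `seq.append(19)` → seq = [19].
3. bare `raise` re-raises StopIteration.
4. Inner `finally` runs during unwinding: `seq.append(36)` → seq = [19, 36].
5. Outer `except StopIteration` matches → `seq.append(87)` → seq = [19, 36, 87].
Result: [19, 36, 87]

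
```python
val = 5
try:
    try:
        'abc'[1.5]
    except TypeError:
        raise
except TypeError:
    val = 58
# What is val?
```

Step-by-step execution trace:
1. Inner try: `'abc'[1.5]` raises TypeError.
2. Inner `except TypeError` matches; bare `raise` re-raises the same TypeError.
3. Outer `except TypeError` matches → val = 58.
Result: 58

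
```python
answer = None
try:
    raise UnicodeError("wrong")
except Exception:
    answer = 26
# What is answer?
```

Step-by-step execution trace:
1. `raise UnicodeError(...)` raises UnicodeError.
2. `except Exception` matches (UnicodeError is a subclass of Exception) → answer = 26.
Result: 26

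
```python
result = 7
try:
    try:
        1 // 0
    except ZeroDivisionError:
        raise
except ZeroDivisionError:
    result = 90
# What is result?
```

Step-by-step execution trace:
1. Inner try: `1 // 0` raises ZeroDivisionError.
2. Inner `except ZeroDivisionError` matches; bare `raise` re-raises the same ZeroDivisionError.
3. Outer `except ZeroDivisionError` matches → result = 90.
Result: 90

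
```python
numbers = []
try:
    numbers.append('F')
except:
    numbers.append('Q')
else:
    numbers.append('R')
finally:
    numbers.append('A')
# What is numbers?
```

Step-by-step execution trace:
1. try: `numbers.append('F')` → numbers = ['F']. No exception raised.
2. `except` is skipped.
3. `else` runs: `numbers.append('R')` → numbers = ['F', 'R'].
4. `finally` always runs: `numbers.append('A')` → numbers = ['F', 'R', 'A'].
Result: ['F', 'R', 'A']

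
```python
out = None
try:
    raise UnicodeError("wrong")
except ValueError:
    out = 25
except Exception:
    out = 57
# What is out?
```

Step-by-step execution trace:
1. `raise UnicodeError(...)` raises UnicodeError.
2. `except ValueError` matches (UnicodeError is a subclass of ValueError) → out = 25.
3. `except Exception` is not reached.
Result: 25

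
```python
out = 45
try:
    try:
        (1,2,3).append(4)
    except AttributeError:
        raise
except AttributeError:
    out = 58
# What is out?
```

Step-by-step execution trace:
1. Inner try: `(1,2,3).append(4)` raises AttributeError.
2. Inner `except AttributeError` matches; bare `raise` re-raises the same AttributeError.
3. Outer `except AttributeError` matches → out = 58.
Result: 58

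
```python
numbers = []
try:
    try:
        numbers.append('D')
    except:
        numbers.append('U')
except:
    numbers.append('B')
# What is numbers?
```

Step-by-step execution trace:
1. Inner try: `numbers.append('D')` → numbers = ['D']. No exception raised.
2. Inner `except` is skipped.
3. Inner try completes normally; outer `except` is skipped.
Result: ['D']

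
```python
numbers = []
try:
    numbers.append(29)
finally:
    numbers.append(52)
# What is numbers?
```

Step-by-step execution trace:
1. try: `numbers.append(29)` → numbers = [29].
2. The try body completes without raising.
3. finally always runs: `numbers.append(52)` → numbers = [29, 52].
Result: [29, 52]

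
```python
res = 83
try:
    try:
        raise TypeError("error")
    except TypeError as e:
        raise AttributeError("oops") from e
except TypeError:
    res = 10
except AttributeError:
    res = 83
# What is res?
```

Step-by-step execution trace:
1. Inner try raises TypeError; inner `except TypeError as e` catches it.
2. `raise AttributeError(...) from e` raises AttributeError (TypeError is attached as __cause__, but only AttributeError is active).
3. Outer `except TypeError` does not match AttributeError; skipped.
4. Outer `except AttributeError` matches → res = 83.
Result: 83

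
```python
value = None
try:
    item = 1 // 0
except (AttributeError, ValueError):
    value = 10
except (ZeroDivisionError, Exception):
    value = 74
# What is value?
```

Step-by-step execution trace:
1. `item = 1 // 0` raises ZeroDivisionError.
2. `except (AttributeError, ValueError)` does not match ZeroDivisionError; skipped.
3. `except (ZeroDivisionError, Exception)` matches (ZeroDivisionError is in the tuple) → value = 74.
Result: 74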